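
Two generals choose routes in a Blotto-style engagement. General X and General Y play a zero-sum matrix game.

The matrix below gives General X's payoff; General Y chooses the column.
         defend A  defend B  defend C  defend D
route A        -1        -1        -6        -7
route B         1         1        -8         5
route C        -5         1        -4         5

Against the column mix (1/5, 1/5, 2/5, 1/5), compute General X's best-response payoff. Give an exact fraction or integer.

-7/5

route A: (-1)·(1/5) + (-1)·(1/5) + (-6)·(2/5) + (-7)·(1/5) = -21/5.
route B: (1)·(1/5) + (1)·(1/5) + (-8)·(2/5) + (5)·(1/5) = -9/5.
route C: (-5)·(1/5) + (1)·(1/5) + (-4)·(2/5) + (5)·(1/5) = -7/5.
The best pure response is route C with expected payoff -7/5.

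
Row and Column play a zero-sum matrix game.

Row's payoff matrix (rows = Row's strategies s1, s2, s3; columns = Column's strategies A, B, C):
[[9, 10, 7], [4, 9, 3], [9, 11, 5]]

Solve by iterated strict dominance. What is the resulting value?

Column A is strictly dominated by C for Column (7<9, 3<4, 5<9); eliminate A.
Row s2 is strictly dominated by row s1 (10>9, 7>3); eliminate s2.
Column B is strictly dominated by C for Column (7<10, 5<11); eliminate B.
Row s3 is strictly dominated by row s1 (7>5); eliminate s3.
Only (s1, C) remains, with payoff 7.

7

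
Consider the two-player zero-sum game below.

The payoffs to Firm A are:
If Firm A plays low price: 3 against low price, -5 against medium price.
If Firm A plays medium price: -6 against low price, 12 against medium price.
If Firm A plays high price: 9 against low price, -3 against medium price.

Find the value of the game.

3

Row low price is strictly dominated by row high price, so Firm A never plays it.
The remaining 2×2 game on (medium price, high price) × (low price, medium price) has no saddle point. Let Firm A play medium price with probability p; indifference gives −6p + 9(1−p) = 12p − 3(1−p), so p = 2/5.
Similarly Firm B's optimal q on low price is 1/2, and the value is -6·(1/2) + (12)·(1/2) = 3.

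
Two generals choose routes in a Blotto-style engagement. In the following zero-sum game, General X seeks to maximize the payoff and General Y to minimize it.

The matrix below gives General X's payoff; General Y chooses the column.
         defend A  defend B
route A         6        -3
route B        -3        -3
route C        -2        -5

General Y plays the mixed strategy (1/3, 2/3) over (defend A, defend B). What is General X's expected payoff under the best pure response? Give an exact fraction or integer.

route A: (6)·(1/3) + (-3)·(2/3) = 0.
route B: (-3)·(1/3) + (-3)·(2/3) = -3.
route C: (-2)·(1/3) + (-5)·(2/3) = -4.
The best pure response is route A with expected payoff 0.

0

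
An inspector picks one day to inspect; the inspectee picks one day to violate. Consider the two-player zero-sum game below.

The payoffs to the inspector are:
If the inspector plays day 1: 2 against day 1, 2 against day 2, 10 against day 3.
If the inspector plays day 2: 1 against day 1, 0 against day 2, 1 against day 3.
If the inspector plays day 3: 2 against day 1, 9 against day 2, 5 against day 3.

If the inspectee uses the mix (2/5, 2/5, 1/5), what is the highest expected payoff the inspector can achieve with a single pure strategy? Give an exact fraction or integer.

day 1: (2)·(2/5) + (2)·(2/5) + (10)·(1/5) = 18/5.
day 2: (1)·(2/5) + (0)·(2/5) + (1)·(1/5) = 3/5.
day 3: (2)·(2/5) + (9)·(2/5) + (5)·(1/5) = 27/5.
The best pure response is day 3 with expected payoff 27/5.

27/5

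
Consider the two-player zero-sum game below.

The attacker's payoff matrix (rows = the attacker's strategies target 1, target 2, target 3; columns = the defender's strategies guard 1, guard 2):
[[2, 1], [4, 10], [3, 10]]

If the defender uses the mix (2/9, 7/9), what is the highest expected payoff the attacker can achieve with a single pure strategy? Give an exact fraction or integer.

target 1: (2)·(2/9) + (1)·(7/9) = 11/9.
target 2: (4)·(2/9) + (10)·(7/9) = 26/3.
target 3: (3)·(2/9) + (10)·(7/9) = 76/9.
The best pure response is target 2 with expected payoff 26/3.

26/3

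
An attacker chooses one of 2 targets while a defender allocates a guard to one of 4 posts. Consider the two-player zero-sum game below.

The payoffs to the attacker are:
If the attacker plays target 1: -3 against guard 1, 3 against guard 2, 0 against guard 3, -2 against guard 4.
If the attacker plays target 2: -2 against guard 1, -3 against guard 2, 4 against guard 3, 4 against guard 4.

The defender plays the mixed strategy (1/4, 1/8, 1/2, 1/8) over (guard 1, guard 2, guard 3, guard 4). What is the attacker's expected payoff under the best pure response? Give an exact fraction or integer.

13/8

target 1: (-3)·(1/4) + (3)·(1/8) + (0)·(1/2) + (-2)·(1/8) = -5/8.
target 2: (-2)·(1/4) + (-3)·(1/8) + (4)·(1/2) + (4)·(1/8) = 13/8.
The best pure response is target 2 with expected payoff 13/8.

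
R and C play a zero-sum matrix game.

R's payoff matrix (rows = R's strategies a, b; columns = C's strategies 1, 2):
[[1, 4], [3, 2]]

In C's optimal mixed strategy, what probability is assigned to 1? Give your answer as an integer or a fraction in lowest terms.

1/2

Row minima are 1 and 2, so R's maximin is 2; column maxima are 3 and 4, so C's minimax is 3. These differ, so the equilibrium is in mixed strategies.
Let C play 1 with probability q. R is indifferent when q + 4(1−q) = 3q + 2(1−q), giving q = 1/2.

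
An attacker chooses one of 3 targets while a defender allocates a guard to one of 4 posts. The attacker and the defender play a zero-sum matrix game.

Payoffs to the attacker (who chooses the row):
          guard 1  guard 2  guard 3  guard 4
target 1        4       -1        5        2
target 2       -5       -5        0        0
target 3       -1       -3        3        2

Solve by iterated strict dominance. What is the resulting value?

-1

Row target 2 is strictly dominated by row target 1 (4>-5, -1>-5, 5>0, 2>0); eliminate target 2.
Column guard 3 is strictly dominated by guard 1 for the defender (4<5, -1<3); eliminate guard 3.
Column guard 1 is strictly dominated by guard 2 for the defender (-1<4, -3<-1); eliminate guard 1.
Column guard 4 is strictly dominated by guard 2 for the defender (-1<2, -3<2); eliminate guard 4.
Row target 3 is strictly dominated by row target 1 (-1>-3); eliminate target 3.
Only (target 1, guard 2) remains, with payoff -1.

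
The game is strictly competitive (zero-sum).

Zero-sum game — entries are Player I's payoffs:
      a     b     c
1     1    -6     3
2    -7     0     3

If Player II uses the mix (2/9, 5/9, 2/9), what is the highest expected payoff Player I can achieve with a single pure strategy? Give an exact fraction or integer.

-8/9

1: (1)·(2/9) + (-6)·(5/9) + (3)·(2/9) = -22/9.
2: (-7)·(2/9) + (0)·(5/9) + (3)·(2/9) = -8/9.
The best pure response is 2 with expected payoff -8/9.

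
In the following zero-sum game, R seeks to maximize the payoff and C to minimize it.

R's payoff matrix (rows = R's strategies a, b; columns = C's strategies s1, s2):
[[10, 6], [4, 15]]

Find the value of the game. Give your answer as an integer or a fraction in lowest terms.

42/5

Row minima are 6 and 4, so R's maximin is 6; column maxima are 10 and 15, so C's minimax is 10. These differ, so the equilibrium is in mixed strategies.
Let R play a with probability p. C is indifferent when 10p + 4(1−p) = 6p + 15(1−p), giving p = 11/15.
Let C play s1 with probability q. R is indifferent when 10q + 6(1−q) = 4q + 15(1−q), giving q = 3/5.
The value is 10·(3/5) + (6)·(2/5) = 42/5.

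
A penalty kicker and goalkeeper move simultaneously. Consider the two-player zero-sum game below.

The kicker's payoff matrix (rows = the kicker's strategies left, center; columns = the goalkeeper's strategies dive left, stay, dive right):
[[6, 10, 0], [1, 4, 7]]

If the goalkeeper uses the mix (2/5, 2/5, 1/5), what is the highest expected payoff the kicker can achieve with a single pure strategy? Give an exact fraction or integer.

left: (6)·(2/5) + (10)·(2/5) + (0)·(1/5) = 32/5.
center: (1)·(2/5) + (4)·(2/5) + (7)·(1/5) = 17/5.
The best pure response is left with expected payoff 32/5.

32/5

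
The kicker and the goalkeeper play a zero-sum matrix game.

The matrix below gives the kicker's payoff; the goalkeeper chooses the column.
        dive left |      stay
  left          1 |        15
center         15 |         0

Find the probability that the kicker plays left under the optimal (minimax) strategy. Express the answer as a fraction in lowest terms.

Row minima are 1 and 0, so the kicker's maximin is 1; column maxima are 15 and 15, so the goalkeeper's minimax is 15. These differ, so the equilibrium is in mixed strategies.
Let the kicker play left with probability p. The goalkeeper is indifferent when p + 15(1−p) = 15p, giving p = 15/29.

15/29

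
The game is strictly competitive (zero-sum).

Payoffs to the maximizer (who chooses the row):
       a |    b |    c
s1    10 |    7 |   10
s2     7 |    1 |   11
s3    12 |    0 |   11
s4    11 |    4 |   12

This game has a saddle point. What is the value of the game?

7

Row minima: 7, 1, 0, 4 → the maximizer's maximin is 7.
Column maxima: 12, 7, 12 → the minimizer's minimax is 7.
They coincide at (s1, b), so the value is 7.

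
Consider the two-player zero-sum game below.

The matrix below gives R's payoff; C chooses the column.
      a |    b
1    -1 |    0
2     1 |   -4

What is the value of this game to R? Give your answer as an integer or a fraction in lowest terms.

-2/3

Row minima are -1 and -4, so R's maximin is -1; column maxima are 1 and 0, so C's minimax is 0. These differ, so the equilibrium is in mixed strategies.
Let R play 1 with probability p. C is indifferent when −p + (1−p) = −4(1−p), giving p = 5/6.
Let C play a with probability q. R is indifferent when −q = q − 4(1−q), giving q = 2/3.
The value is -1·(2/3) + (0)·(1/3) = -2/3.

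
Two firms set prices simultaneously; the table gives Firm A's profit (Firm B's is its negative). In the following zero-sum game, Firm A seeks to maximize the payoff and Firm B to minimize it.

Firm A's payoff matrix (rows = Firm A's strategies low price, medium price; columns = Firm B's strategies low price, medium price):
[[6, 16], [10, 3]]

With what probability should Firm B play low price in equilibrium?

13/17

Row minima are 6 and 3, so Firm A's maximin is 6; column maxima are 10 and 16, so Firm B's minimax is 10. These differ, so the equilibrium is in mixed strategies.
Let Firm B play low price with probability q. Firm A is indifferent when 6q + 16(1−q) = 10q + 3(1−q), giving q = 13/17.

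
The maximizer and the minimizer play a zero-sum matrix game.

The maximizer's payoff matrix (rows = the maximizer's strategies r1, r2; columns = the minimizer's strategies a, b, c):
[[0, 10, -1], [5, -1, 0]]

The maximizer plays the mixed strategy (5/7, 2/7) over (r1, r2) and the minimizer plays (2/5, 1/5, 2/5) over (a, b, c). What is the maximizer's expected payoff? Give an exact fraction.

Against (2/5, 1/5, 2/5), each row's expected payoff is r1: 8/5; r2: 9/5.
Taking the (5/7, 2/7)-weighted average: (5/7)·(8/5) + (2/7)·(9/5) = 58/35.

58/35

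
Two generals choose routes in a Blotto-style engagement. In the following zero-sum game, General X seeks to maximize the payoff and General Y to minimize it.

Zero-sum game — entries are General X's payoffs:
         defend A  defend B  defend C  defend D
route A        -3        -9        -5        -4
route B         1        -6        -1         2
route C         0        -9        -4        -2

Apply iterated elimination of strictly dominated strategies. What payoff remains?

-6

Column defend C is strictly dominated by defend B for General Y (-9<-5, -6<-1, -9<-4); eliminate defend C.
Row route A is strictly dominated by row route B (1>-3, -6>-9, 2>-4); eliminate route A.
Row route C is strictly dominated by row route B (1>0, -6>-9, 2>-2); eliminate route C.
Column defend D is strictly dominated by defend A for General Y (1<2); eliminate defend D.
Column defend A is strictly dominated by defend B for General Y (-6<1); eliminate defend A.
Only (route B, defend B) remains, with payoff -6.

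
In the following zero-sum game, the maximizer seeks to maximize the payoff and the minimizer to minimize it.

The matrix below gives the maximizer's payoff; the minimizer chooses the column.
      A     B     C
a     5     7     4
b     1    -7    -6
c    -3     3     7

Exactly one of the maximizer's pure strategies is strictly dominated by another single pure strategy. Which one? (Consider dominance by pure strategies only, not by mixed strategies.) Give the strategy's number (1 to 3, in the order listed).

Compare b with a: 5 > 1, 7 > -7, 4 > -6.
So a strictly dominates b for the maximizer; b is strictly dominated.

2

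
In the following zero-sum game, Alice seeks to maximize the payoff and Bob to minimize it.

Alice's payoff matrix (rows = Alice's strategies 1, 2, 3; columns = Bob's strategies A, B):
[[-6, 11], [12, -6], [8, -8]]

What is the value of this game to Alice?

96/35

Row 3 is strictly dominated by row 2, so Alice never plays it.
The remaining 2×2 game on (1, 2) × (A, B) has no saddle point. Let Alice play 1 with probability p; indifference gives −6p + 12(1−p) = 11p − 6(1−p), so p = 18/35.
Similarly Bob's optimal q on A is 17/35, and the value is -6·(17/35) + (11)·(18/35) = 96/35.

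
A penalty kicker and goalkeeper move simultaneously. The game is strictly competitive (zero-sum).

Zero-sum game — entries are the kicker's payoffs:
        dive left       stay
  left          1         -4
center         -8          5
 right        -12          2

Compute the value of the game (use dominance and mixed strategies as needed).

Row right is strictly dominated by row center, so the kicker never plays it.
The remaining 2×2 game on (left, center) × (dive left, stay) has no saddle point. Let the kicker play left with probability p; indifference gives p − 8(1−p) = −4p + 5(1−p), so p = 13/18.
Similarly the goalkeeper's optimal q on dive left is 1/2, and the value is 1·(1/2) + (-4)·(1/2) = -3/2.

-3/2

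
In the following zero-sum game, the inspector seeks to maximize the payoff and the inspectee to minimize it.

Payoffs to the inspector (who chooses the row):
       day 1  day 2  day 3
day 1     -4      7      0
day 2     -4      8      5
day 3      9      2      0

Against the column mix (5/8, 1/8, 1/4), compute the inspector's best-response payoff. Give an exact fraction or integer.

day 1: (-4)·(5/8) + (7)·(1/8) + (0)·(1/4) = -13/8.
day 2: (-4)·(5/8) + (8)·(1/8) + (5)·(1/4) = -1/4.
day 3: (9)·(5/8) + (2)·(1/8) + (0)·(1/4) = 47/8.
The best pure response is day 3 with expected payoff 47/8.

47/8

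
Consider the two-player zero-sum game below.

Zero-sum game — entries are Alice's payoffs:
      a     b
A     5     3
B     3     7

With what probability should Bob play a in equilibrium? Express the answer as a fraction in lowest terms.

2/3

Row minima are 3 and 3, so Alice's maximin is 3; column maxima are 5 and 7, so Bob's minimax is 5. These differ, so the equilibrium is in mixed strategies.
Let Bob play a with probability q. Alice is indifferent when 5q + 3(1−q) = 3q + 7(1−q), giving q = 2/3.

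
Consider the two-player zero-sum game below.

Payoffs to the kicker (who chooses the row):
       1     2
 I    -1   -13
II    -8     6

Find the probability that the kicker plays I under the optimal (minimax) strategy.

Row minima are -13 and -8, so the kicker's maximin is -8; column maxima are -1 and 6, so the goalkeeper's minimax is -1. These differ, so the equilibrium is in mixed strategies.
Let the kicker play I with probability p. The goalkeeper is indifferent when −p − 8(1−p) = −13p + 6(1−p), giving p = 7/13.

7/13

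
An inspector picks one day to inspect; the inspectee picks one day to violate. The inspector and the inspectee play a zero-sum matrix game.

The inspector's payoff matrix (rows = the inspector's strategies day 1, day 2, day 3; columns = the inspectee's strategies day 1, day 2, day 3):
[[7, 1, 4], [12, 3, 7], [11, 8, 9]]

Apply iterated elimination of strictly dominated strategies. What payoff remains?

8

Column day 1 is strictly dominated by day 2 for the inspectee (1<7, 3<12, 8<11); eliminate day 1.
Row day 2 is strictly dominated by row day 3 (8>3, 9>7); eliminate day 2.
Row day 1 is strictly dominated by row day 3 (8>1, 9>4); eliminate day 1.
Column day 3 is strictly dominated by day 2 for the inspectee (8<9); eliminate day 3.
Only (day 3, day 2) remains, with payoff 8.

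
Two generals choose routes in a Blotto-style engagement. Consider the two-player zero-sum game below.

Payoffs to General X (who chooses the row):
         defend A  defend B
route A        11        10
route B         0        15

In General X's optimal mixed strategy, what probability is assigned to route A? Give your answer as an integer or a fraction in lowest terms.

Row minima are 10 and 0, so General X's maximin is 10; column maxima are 11 and 15, so General Y's minimax is 11. These differ, so the equilibrium is in mixed strategies.
Let General X play route A with probability p. General Y is indifferent when 11p = 10p + 15(1−p), giving p = 15/16.

15/16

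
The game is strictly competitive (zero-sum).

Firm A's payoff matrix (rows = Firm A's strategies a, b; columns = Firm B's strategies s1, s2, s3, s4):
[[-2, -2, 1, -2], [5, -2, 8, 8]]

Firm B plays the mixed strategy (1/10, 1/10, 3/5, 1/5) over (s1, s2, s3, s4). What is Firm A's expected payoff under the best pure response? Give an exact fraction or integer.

a: (-2)·(1/10) + (-2)·(1/10) + (1)·(3/5) + (-2)·(1/5) = -1/5.
b: (5)·(1/10) + (-2)·(1/10) + (8)·(3/5) + (8)·(1/5) = 67/10.
The best pure response is b with expected payoff 67/10.

67/10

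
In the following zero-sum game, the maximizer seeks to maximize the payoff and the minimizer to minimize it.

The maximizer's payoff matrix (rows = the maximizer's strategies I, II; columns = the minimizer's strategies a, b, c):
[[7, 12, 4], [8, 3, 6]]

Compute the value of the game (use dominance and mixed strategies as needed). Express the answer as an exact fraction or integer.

60/11

Column a is strictly dominated by c for the minimizer (it gives the maximizer more in every row).
The remaining 2×2 game on (I, II) × (b, c) has no saddle point. Let the maximizer play I with probability p; indifference gives 12p + 3(1−p) = 4p + 6(1−p), so p = 3/11.
Similarly the minimizer's optimal q on b is 2/11, and the value is 12·(2/11) + (4)·(9/11) = 60/11.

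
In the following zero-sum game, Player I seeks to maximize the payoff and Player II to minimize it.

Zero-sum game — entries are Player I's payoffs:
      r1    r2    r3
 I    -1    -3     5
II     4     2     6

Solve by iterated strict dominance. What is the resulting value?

2

Row I is strictly dominated by row II (4>-1, 2>-3, 6>5); eliminate I.
Column r3 is strictly dominated by r1 for Player II (4<6); eliminate r3.
Column r1 is strictly dominated by r2 for Player II (2<4); eliminate r1.
Only (II, r2) remains, with payoff 2.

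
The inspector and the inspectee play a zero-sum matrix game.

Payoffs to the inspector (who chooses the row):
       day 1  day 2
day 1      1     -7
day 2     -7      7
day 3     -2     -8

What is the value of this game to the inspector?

-21/11

Row day 3 is strictly dominated by row day 1, so the inspector never plays it.
The remaining 2×2 game on (day 1, day 2) × (day 1, day 2) has no saddle point. Let the inspector play day 1 with probability p; indifference gives p − 7(1−p) = −7p + 7(1−p), so p = 7/11.
Similarly the inspectee's optimal q on day 1 is 7/11, and the value is 1·(7/11) + (-7)·(4/11) = -21/11.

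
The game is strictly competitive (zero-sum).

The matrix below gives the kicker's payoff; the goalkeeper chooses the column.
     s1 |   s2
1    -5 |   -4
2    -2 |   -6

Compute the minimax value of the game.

Row minima are -5 and -6, so the kicker's maximin is -5; column maxima are -2 and -4, so the goalkeeper's minimax is -4. These differ, so the equilibrium is in mixed strategies.
Let the kicker play 1 with probability p. The goalkeeper is indifferent when −5p − 2(1−p) = −4p − 6(1−p), giving p = 4/5.
Let the goalkeeper play s1 with probability q. The kicker is indifferent when −5q − 4(1−q) = −2q − 6(1−q), giving q = 2/5.
The value is -5·(2/5) + (-4)·(3/5) = -22/5.

-22/5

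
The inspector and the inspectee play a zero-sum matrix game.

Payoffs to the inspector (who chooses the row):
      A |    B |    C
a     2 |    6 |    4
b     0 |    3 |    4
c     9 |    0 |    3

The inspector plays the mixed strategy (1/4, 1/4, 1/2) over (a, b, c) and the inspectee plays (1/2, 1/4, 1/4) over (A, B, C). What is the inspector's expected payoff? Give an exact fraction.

63/16

Against (1/2, 1/4, 1/4), each row's expected payoff is a: 7/2; b: 7/4; c: 21/4.
Taking the (1/4, 1/4, 1/2)-weighted average: (1/4)·(7/2) + (1/4)·(7/4) + (1/2)·(21/4) = 63/16.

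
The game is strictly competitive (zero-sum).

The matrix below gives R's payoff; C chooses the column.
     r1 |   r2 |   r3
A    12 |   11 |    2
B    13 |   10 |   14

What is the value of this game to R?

134/13

Column r1 is strictly dominated by r2 for C (it gives R more in every row).
The remaining 2×2 game on (A, B) × (r2, r3) has no saddle point. Let R play A with probability p; indifference gives 11p + 10(1−p) = 2p + 14(1−p), so p = 4/13.
Similarly C's optimal q on r2 is 12/13, and the value is 11·(12/13) + (2)·(1/13) = 134/13.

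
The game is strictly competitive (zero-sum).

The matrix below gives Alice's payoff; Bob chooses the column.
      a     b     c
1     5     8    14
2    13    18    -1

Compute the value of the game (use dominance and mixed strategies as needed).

Column b is strictly dominated by a for Bob (it gives Alice more in every row).
The remaining 2×2 game on (1, 2) × (a, c) has no saddle point. Let Alice play 1 with probability p; indifference gives 5p + 13(1−p) = 14p − (1−p), so p = 14/23.
Similarly Bob's optimal q on a is 15/23, and the value is 5·(15/23) + (14)·(8/23) = 187/23.

187/23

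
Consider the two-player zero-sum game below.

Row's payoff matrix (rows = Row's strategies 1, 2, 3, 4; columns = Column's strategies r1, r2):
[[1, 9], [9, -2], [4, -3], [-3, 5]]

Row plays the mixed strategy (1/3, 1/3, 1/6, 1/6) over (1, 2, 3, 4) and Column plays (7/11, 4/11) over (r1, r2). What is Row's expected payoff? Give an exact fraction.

Against (7/11, 4/11), each row's expected payoff is 1: 43/11; 2: 5; 3: 16/11; 4: -1/11.
Taking the (1/3, 1/3, 1/6, 1/6)-weighted average: (1/3)·(43/11) + (1/3)·(5) + (1/6)·(16/11) + (1/6)·(-1/11) = 211/66.

211/66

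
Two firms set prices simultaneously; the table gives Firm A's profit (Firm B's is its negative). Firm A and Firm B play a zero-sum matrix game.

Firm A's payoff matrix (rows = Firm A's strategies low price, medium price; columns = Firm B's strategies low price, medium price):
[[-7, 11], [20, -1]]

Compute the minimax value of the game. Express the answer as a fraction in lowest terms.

Row minima are -7 and -1, so Firm A's maximin is -1; column maxima are 20 and 11, so Firm B's minimax is 11. These differ, so the equilibrium is in mixed strategies.
Let Firm A play low price with probability p. Firm B is indifferent when −7p + 20(1−p) = 11p − (1−p), giving p = 7/13.
Let Firm B play low price with probability q. Firm A is indifferent when −7q + 11(1−q) = 20q − (1−q), giving q = 4/13.
The value is -7·(4/13) + (11)·(9/13) = 71/13.

71/13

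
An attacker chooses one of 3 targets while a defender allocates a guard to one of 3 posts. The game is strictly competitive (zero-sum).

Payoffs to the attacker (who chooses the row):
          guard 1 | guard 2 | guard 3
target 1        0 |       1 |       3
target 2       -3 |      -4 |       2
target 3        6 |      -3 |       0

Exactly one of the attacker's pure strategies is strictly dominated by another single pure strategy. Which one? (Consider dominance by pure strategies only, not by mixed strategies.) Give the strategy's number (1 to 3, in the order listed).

Compare target 2 with target 1: 0 > -3, 1 > -4, 3 > 2.
So target 1 strictly dominates target 2 for the attacker; target 2 is strictly dominated.

2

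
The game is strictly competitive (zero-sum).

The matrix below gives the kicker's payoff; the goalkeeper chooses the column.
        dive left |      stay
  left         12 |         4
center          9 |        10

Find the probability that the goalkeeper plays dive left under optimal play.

Row minima are 4 and 9, so the kicker's maximin is 9; column maxima are 12 and 10, so the goalkeeper's minimax is 10. These differ, so the equilibrium is in mixed strategies.
Let the goalkeeper play dive left with probability q. The kicker is indifferent when 12q + 4(1−q) = 9q + 10(1−q), giving q = 2/3.

2/3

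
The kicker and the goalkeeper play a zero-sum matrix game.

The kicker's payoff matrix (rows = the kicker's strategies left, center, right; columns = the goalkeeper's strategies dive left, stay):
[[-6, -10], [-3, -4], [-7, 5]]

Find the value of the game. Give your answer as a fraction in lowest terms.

Row left is strictly dominated by row center, so the kicker never plays it.
The remaining 2×2 game on (center, right) × (dive left, stay) has no saddle point. Let the kicker play center with probability p; indifference gives −3p − 7(1−p) = −4p + 5(1−p), so p = 12/13.
Similarly the goalkeeper's optimal q on dive left is 9/13, and the value is -3·(9/13) + (-4)·(4/13) = -43/13.

-43/13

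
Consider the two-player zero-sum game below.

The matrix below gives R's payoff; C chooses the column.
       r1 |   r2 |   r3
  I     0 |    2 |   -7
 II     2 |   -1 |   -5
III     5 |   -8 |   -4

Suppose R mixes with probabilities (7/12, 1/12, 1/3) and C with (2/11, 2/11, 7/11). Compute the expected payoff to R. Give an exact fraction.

Against (2/11, 2/11, 7/11), each row's expected payoff is I: -45/11; II: -3; III: -34/11.
Taking the (7/12, 1/12, 1/3)-weighted average: (7/12)·(-45/11) + (1/12)·(-3) + (1/3)·(-34/11) = -11/3.

-11/3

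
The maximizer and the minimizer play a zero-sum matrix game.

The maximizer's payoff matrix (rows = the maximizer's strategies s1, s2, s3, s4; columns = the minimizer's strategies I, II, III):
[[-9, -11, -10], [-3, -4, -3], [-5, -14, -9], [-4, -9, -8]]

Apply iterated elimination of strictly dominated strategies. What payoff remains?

Column I is strictly dominated by II for the minimizer (-11<-9, -4<-3, -14<-5, -9<-4); eliminate I.
Column III is strictly dominated by II for the minimizer (-11<-10, -4<-3, -14<-9, -9<-8); eliminate III.
Row s3 is strictly dominated by row s1 (-11>-14); eliminate s3.
Row s1 is strictly dominated by row s2 (-4>-11); eliminate s1.
Row s4 is strictly dominated by row s2 (-4>-9); eliminate s4.
Only (s2, II) remains, with payoff -4.

-4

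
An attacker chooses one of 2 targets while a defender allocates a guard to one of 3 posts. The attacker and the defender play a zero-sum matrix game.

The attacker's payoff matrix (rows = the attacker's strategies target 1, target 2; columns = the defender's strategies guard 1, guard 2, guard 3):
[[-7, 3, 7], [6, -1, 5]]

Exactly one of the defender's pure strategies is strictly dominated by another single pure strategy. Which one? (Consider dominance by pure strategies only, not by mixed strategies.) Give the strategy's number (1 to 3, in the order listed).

3

The defender prefers columns that give the attacker less. Compare guard 3 with guard 2: 3 < 7, -1 < 5.
So guard 2 strictly dominates guard 3 for the defender; guard 3 is strictly dominated.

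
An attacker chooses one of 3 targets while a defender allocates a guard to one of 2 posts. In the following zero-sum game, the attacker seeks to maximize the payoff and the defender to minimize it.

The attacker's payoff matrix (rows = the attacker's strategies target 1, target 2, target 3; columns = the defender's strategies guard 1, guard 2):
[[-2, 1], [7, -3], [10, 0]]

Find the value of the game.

10/13

Row target 2 is strictly dominated by row target 3, so the attacker never plays it.
The remaining 2×2 game on (target 1, target 3) × (guard 1, guard 2) has no saddle point. Let the attacker play target 1 with probability p; indifference gives −2p + 10(1−p) = p, so p = 10/13.
Similarly the defender's optimal q on guard 1 is 1/13, and the value is -2·(1/13) + (1)·(12/13) = 10/13.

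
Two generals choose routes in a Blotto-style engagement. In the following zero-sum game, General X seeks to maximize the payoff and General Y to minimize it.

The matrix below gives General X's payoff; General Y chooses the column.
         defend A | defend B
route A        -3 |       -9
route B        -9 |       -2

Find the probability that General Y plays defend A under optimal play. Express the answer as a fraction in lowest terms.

Row minima are -9 and -9, so General X's maximin is -9; column maxima are -3 and -2, so General Y's minimax is -3. These differ, so the equilibrium is in mixed strategies.
Let General Y play defend A with probability q. General X is indifferent when −3q − 9(1−q) = −9q − 2(1−q), giving q = 7/13.

7/13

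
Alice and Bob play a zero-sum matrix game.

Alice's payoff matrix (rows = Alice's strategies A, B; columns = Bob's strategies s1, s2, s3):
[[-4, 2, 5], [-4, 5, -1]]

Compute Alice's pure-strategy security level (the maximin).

The worst-case payoff for each row is A: -4, B: -4.
The best of these is -4.

-4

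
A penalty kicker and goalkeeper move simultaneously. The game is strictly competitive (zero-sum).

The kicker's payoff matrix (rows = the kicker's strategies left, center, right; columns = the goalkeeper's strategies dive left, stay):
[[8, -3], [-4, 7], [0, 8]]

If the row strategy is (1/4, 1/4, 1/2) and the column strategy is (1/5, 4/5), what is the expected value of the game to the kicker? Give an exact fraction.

21/5

Against (1/5, 4/5), each row's expected payoff is left: -4/5; center: 24/5; right: 32/5.
Taking the (1/4, 1/4, 1/2)-weighted average: (1/4)·(-4/5) + (1/4)·(24/5) + (1/2)·(32/5) = 21/5.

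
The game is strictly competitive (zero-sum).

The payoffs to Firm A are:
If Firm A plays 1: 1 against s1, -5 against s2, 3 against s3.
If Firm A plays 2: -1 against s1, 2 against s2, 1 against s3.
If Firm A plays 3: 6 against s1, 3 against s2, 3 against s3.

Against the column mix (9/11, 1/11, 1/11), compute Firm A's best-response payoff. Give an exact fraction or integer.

60/11

1: (1)·(9/11) + (-5)·(1/11) + (3)·(1/11) = 7/11.
2: (-1)·(9/11) + (2)·(1/11) + (1)·(1/11) = -6/11.
3: (6)·(9/11) + (3)·(1/11) + (3)·(1/11) = 60/11.
The best pure response is 3 with expected payoff 60/11.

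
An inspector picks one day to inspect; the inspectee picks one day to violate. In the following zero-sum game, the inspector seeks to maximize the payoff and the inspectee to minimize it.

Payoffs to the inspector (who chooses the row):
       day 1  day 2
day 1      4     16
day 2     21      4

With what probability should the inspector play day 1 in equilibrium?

Row minima are 4 and 4, so the inspector's maximin is 4; column maxima are 21 and 16, so the inspectee's minimax is 16. These differ, so the equilibrium is in mixed strategies.
Let the inspector play day 1 with probability p. The inspectee is indifferent when 4p + 21(1−p) = 16p + 4(1−p), giving p = 17/29.

17/29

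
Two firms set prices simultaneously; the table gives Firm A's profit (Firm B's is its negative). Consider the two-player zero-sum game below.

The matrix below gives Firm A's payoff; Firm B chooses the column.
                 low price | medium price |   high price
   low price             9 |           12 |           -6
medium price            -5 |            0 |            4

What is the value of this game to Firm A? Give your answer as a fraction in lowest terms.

Column medium price is strictly dominated by low price for Firm B (it gives Firm A more in every row).
The remaining 2×2 game on (low price, medium price) × (low price, high price) has no saddle point. Let Firm A play low price with probability p; indifference gives 9p − 5(1−p) = −6p + 4(1−p), so p = 3/8.
Similarly Firm B's optimal q on low price is 5/12, and the value is 9·(5/12) + (-6)·(7/12) = 1/4.

1/4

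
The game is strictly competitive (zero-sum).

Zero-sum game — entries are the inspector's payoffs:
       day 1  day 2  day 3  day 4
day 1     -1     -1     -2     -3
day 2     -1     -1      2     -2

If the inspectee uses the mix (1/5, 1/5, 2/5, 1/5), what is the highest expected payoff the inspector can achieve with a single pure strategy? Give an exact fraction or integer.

0

day 1: (-1)·(1/5) + (-1)·(1/5) + (-2)·(2/5) + (-3)·(1/5) = -9/5.
day 2: (-1)·(1/5) + (-1)·(1/5) + (2)·(2/5) + (-2)·(1/5) = 0.
The best pure response is day 2 with expected payoff 0.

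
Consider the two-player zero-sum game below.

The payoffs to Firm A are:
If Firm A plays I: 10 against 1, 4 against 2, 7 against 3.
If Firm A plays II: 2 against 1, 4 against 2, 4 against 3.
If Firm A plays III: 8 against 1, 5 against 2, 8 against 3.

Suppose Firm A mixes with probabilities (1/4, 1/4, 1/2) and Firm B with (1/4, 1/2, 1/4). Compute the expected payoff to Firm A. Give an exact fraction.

91/16

Against (1/4, 1/2, 1/4), each row's expected payoff is I: 25/4; II: 7/2; III: 13/2.
Taking the (1/4, 1/4, 1/2)-weighted average: (1/4)·(25/4) + (1/4)·(7/2) + (1/2)·(13/2) = 91/16.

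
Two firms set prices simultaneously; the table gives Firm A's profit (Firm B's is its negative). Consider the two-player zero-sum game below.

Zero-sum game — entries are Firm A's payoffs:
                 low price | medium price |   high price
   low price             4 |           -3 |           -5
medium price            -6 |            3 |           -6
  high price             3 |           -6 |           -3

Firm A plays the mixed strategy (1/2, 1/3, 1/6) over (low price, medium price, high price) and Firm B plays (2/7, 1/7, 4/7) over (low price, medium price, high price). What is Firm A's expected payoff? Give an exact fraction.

-41/14

Against (2/7, 1/7, 4/7), each row's expected payoff is low price: -15/7; medium price: -33/7; high price: -12/7.
Taking the (1/2, 1/3, 1/6)-weighted average: (1/2)·(-15/7) + (1/3)·(-33/7) + (1/6)·(-12/7) = -41/14.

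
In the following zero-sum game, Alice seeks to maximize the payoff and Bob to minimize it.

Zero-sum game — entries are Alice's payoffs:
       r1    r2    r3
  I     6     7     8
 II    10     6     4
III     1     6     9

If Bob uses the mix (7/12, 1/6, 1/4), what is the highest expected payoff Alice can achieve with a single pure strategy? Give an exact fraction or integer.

I: (6)·(7/12) + (7)·(1/6) + (8)·(1/4) = 20/3.
II: (10)·(7/12) + (6)·(1/6) + (4)·(1/4) = 47/6.
III: (1)·(7/12) + (6)·(1/6) + (9)·(1/4) = 23/6.
The best pure response is II with expected payoff 47/6.

47/6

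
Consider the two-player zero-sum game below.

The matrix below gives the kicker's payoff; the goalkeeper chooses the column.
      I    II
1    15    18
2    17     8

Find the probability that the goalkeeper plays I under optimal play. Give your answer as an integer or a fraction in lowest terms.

Row minima are 15 and 8, so the kicker's maximin is 15; column maxima are 17 and 18, so the goalkeeper's minimax is 17. These differ, so the equilibrium is in mixed strategies.
Let the goalkeeper play I with probability q. The kicker is indifferent when 15q + 18(1−q) = 17q + 8(1−q), giving q = 5/6.

5/6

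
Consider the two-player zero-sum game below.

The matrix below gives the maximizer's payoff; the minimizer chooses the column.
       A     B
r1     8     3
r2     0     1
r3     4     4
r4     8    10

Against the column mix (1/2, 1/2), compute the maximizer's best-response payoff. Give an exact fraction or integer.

r1: (8)·(1/2) + (3)·(1/2) = 11/2.
r2: (0)·(1/2) + (1)·(1/2) = 1/2.
r3: (4)·(1/2) + (4)·(1/2) = 4.
r4: (8)·(1/2) + (10)·(1/2) = 9.
The best pure response is r4 with expected payoff 9.

9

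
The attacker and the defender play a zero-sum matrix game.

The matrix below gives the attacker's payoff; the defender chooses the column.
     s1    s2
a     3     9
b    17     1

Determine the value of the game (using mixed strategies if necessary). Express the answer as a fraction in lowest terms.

Row minima are 3 and 1, so the attacker's maximin is 3; column maxima are 17 and 9, so the defender's minimax is 9. These differ, so the equilibrium is in mixed strategies.
Let the attacker play a with probability p. The defender is indifferent when 3p + 17(1−p) = 9p + (1−p), giving p = 8/11.
Let the defender play s1 with probability q. The attacker is indifferent when 3q + 9(1−q) = 17q + (1−q), giving q = 4/11.
The value is 3·(4/11) + (9)·(7/11) = 75/11.

75/11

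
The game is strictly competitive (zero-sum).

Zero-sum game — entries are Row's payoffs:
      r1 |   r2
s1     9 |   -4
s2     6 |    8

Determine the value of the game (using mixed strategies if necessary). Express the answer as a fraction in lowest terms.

32/5

Row minima are -4 and 6, so Row's maximin is 6; column maxima are 9 and 8, so Column's minimax is 8. These differ, so the equilibrium is in mixed strategies.
Let Row play s1 with probability p. Column is indifferent when 9p + 6(1−p) = −4p + 8(1−p), giving p = 2/15.
Let Column play r1 with probability q. Row is indifferent when 9q − 4(1−q) = 6q + 8(1−q), giving q = 4/5.
The value is 9·(4/5) + (-4)·(1/5) = 32/5.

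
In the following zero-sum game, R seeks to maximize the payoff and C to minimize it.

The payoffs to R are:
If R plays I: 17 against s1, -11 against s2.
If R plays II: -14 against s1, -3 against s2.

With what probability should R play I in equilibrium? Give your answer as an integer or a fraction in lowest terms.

11/39

Row minima are -11 and -14, so R's maximin is -11; column maxima are 17 and -3, so C's minimax is -3. These differ, so the equilibrium is in mixed strategies.
Let R play I with probability p. C is indifferent when 17p − 14(1−p) = −11p − 3(1−p), giving p = 11/39.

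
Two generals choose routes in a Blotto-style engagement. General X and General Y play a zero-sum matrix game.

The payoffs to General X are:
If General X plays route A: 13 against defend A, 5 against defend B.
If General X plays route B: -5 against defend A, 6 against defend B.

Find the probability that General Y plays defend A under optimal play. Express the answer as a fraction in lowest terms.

1/19

Row minima are 5 and -5, so General X's maximin is 5; column maxima are 13 and 6, so General Y's minimax is 6. These differ, so the equilibrium is in mixed strategies.
Let General Y play defend A with probability q. General X is indifferent when 13q + 5(1−q) = −5q + 6(1−q), giving q = 1/19.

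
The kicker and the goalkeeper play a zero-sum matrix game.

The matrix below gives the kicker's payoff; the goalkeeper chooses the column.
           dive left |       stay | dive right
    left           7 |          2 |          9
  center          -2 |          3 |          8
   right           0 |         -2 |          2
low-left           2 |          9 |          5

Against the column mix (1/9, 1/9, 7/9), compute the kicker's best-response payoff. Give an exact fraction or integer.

8

left: (7)·(1/9) + (2)·(1/9) + (9)·(7/9) = 8.
center: (-2)·(1/9) + (3)·(1/9) + (8)·(7/9) = 19/3.
right: (0)·(1/9) + (-2)·(1/9) + (2)·(7/9) = 4/3.
low-left: (2)·(1/9) + (9)·(1/9) + (5)·(7/9) = 46/9.
The best pure response is left with expected payoff 8.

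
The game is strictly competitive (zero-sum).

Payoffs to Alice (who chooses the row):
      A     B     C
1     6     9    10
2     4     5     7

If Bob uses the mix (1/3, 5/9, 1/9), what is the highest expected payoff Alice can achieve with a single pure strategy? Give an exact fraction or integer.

73/9

1: (6)·(1/3) + (9)·(5/9) + (10)·(1/9) = 73/9.
2: (4)·(1/3) + (5)·(5/9) + (7)·(1/9) = 44/9.
The best pure response is 1 with expected payoff 73/9.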